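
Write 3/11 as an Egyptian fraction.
1/4 + 1/44

Greedy algorithm:
3/11: ceiling(11/3) = 4, use 1/4
1/44: ceiling(44/1) = 44, use 1/44
Result: 3/11 = 1/4 + 1/44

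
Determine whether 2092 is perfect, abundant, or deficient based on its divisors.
deficient

Proper divisors of 2092: sum = 1 + 2 + 4 + 523 + 1046 = 1576
Since 1576 < 2092, 2092 is deficient.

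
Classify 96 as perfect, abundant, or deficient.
abundant

Proper divisors of 96: sum = 1 + 2 + 3 + 4 + 6 + 8 + 12 + 16 + 24 + 32 + 48 = 156
Since 156 > 96, 96 is abundant.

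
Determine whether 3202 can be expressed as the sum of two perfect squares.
39² + 41² (a=39, b=41)

Factorization: 3202 = 2 × 1601
By Fermat: n is sum of two squares iff every prime p ≡ 3 (mod 4) appears to even power.
All primes ≡ 3 (mod 4) appear to even power.
Search a = 0, 1, 2, … for 3202 - a² a perfect square: first hit at a = 39: 3202 - 1521 = 1681 = 41².
3202 = 39² + 41² = 1521 + 1681 ✓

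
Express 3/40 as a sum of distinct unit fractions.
1/14 + 1/280

Greedy algorithm:
3/40: ceiling(40/3) = 14, use 1/14
1/280: ceiling(280/1) = 280, use 1/280
Result: 3/40 = 1/14 + 1/280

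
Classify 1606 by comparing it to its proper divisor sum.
deficient

Proper divisors of 1606: sum = 1 + 2 + 11 + 22 + 73 + 146 + 803 = 1058
Since 1058 < 1606, 1606 is deficient.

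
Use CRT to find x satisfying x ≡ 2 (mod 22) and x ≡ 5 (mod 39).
200

Using Chinese Remainder Theorem:
M = 22 × 39 = 858
M1 = 39, M2 = 22
y1 = 39^(-1) mod 22 = 13
y2 = 22^(-1) mod 39 = 16
x = (2×39×13 + 5×22×16) mod 858 = 200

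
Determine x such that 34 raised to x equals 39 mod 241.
169

Baby-step giant-step with step n = ⌈√241⌉ = 16.
Baby steps 34^j mod 241 (j:value) for j=0..15: 0:1, 1:34, 2:192, 3:21, 4:232, 5:176, 6:200, 7:52, 8:81, 9:103, 10:128, 11:14, 12:235, 13:37, 14:53, 15:115.
Giant-step multiplier: 34^(-16) ≡ 34^(240-16) = 34^224 ≡ 183 (mod 241).
Giant steps γ_i = 39·183^i mod 241: γ_0=39, γ_1=148, γ_2=92, γ_3=207, γ_4=44, γ_5=99, γ_6=42, γ_7=215, γ_8=62, γ_9=19, γ_10=103 (in table at j=9).
x = i·n + j = 10·16 + 9 = 169.
Check: 34^169 ≡ 39 (mod 241).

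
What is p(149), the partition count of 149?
37027355200

p(n) counts ways to write n as a sum of positive integers (order ignored).
Euler's pentagonal recurrence: p(k) = p(k-1) + p(k-2) - p(k-5) - p(k-7) + p(k-12) + p(k-15) - ... (offsets j(3j∓1)/2, signs ++--, p(0)=1, p(<0)=0).
DP table for k = 0..148: p(0)=1, p(1)=1, p(2)=2, p(3)=3, p(4)=5, p(5)=7, p(6)=11, p(7)=15, p(8)=22, p(9)=30, p(10)=42, p(11)=56, p(12)=77, p(13)=101, p(14)=135, p(15)=176, p(16)=231, p(17)=297, p(18)=385, p(19)=490, p(20)=627, p(21)=792, p(22)=1002, p(23)=1255, p(24)=1575, p(25)=1958, p(26)=2436, p(27)=3010, p(28)=3718, p(29)=4565, p(30)=5604, p(31)=6842, p(32)=8349, p(33)=10143, p(34)=12310, p(35)=14883, p(36)=17977, p(37)=21637, p(38)=26015, p(39)=31185, p(40)=37338, p(41)=44583, p(42)=53174, p(43)=63261, p(44)=75175, p(45)=89134, p(46)=105558, p(47)=124754, p(48)=147273, p(49)=173525, p(50)=204226, p(51)=239943, p(52)=281589, p(53)=329931, p(54)=386155, p(55)=451276, p(56)=526823, p(57)=614154, p(58)=715220, p(59)=831820, p(60)=966467, p(61)=1121505, p(62)=1300156, p(63)=1505499, p(64)=1741630, p(65)=2012558, p(66)=2323520, p(67)=2679689, p(68)=3087735, p(69)=3554345, p(70)=4087968, p(71)=4697205, p(72)=5392783, p(73)=6185689, p(74)=7089500, p(75)=8118264, p(76)=9289091, p(77)=10619863, p(78)=12132164, p(79)=13848650, p(80)=15796476, p(81)=18004327, p(82)=20506255, p(83)=23338469, p(84)=26543660, p(85)=30167357, p(86)=34262962, p(87)=38887673, p(88)=44108109, p(89)=49995925, p(90)=56634173, p(91)=64112359, p(92)=72533807, p(93)=82010177, p(94)=92669720, p(95)=104651419, p(96)=118114304, p(97)=133230930, p(98)=150198136, p(99)=169229875, p(100)=190569292, p(101)=214481126, p(102)=241265379, p(103)=271248950, p(104)=304801365, p(105)=342325709, p(106)=384276336, p(107)=431149389, p(108)=483502844, p(109)=541946240, p(110)=607163746, p(111)=679903203, p(112)=761002156, p(113)=851376628, p(114)=952050665, p(115)=1064144451, p(116)=1188908248, p(117)=1327710076, p(118)=1482074143, p(119)=1653668665, p(120)=1844349560, p(121)=2056148051, p(122)=2291320912, p(123)=2552338241, p(124)=2841940500, p(125)=3163127352, p(126)=3519222692, p(127)=3913864295, p(128)=4351078600, p(129)=4835271870, p(130)=5371315400, p(131)=5964539504, p(132)=6620830889, p(133)=7346629512, p(134)=8149040695, p(135)=9035836076, p(136)=10015581680, p(137)=11097645016, p(138)=12292341831, p(139)=13610949895, p(140)=15065878135, p(141)=16670689208, p(142)=18440293320, p(143)=20390982757, p(144)=22540654445, p(145)=24908858009, p(146)=27517052599, p(147)=30388671978, p(148)=33549419497.
Final step: p(149) = p(148) + p(147) - p(144) - p(142) + p(137) + p(134) - p(127) - p(123) + p(114) + p(109) - p(98) - p(92) + p(79) + p(72) - p(57) - p(49) + p(32) + p(23) - p(4)
= 33549419497 + 30388671978 - 22540654445 - 18440293320 + 11097645016 + 8149040695 - 3913864295 - 2552338241 + 952050665 + 541946240 - 150198136 - 72533807 + 13848650 + 5392783 - 614154 - 173525 + 8349 + 1255 - 5
= 37027355200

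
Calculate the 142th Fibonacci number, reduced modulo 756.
755

Matrix identity: Q^n = [[F_(n+1), F_n], [F_n, F_(n-1)]] with Q = [[1,1],[1,0]].
n = 142 = 10001110₂. Square-and-multiply, entries mod 756:
Q^1 = [[1,1],[1,0]]
Q^2 = (Q^1)² = [[2,1],[1,1]]
Q^4 = (Q^2)² = [[5,3],[3,2]]
Q^8 = (Q^4)² = [[34,21],[21,13]]
Q^17 = (Q^8)²·Q = [[316,85],[85,231]]
Q^35 = (Q^17)²·Q = [[108,485],[485,379]]
Q^71 = (Q^35)²·Q = [[0,433],[433,323]]
Q^142 = (Q^71)² = [[1,755],[755,2]]
F_142 mod 756 = Q^142[0][1] = 755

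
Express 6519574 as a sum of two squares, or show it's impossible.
Not possible

Factorization: 6519574 = 2 × 41 × 43^3
By Fermat: n is sum of two squares iff every prime p ≡ 3 (mod 4) appears to even power.
Prime(s) ≡ 3 (mod 4) with odd exponent: [(43, 3)]
Therefore 6519574 cannot be expressed as a² + b².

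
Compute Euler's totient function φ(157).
156

157 = 157
φ(n) = n × ∏(1 - 1/p) for each prime p dividing n
φ(157) = 157 × (1 - 1/157) = 156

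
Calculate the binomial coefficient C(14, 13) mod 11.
3

Using Lucas' theorem:
Write n=14 and k=13 in base 11:
n in base 11: [1, 3]
k in base 11: [1, 2]
C(14,13) mod 11 = ∏ C(n_i, k_i) mod 11
Digit binomials (mod 11): C(1,1) = 1; C(3,2) = 3
Product: 1 × 3 = 3 ≡ 3 (mod 11)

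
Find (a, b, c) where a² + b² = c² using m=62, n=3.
(3835, 372, 3853)

Euclid's formula: a = m² - n², b = 2mn, c = m² + n²
m = 62, n = 3
a = 62² - 3² = 3844 - 9 = 3835
b = 2 × 62 × 3 = 372
c = 62² + 3² = 3844 + 9 = 3853
Verification: 3835² + 372² = 14707225 + 138384 = 14845609 = 3853² ✓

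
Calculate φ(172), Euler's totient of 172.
84

172 = 2^2 × 43
φ(n) = n × ∏(1 - 1/p) for each prime p dividing n
φ(172) = 172 × (1 - 1/2) × (1 - 1/43) = 84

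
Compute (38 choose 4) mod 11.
5

Using Lucas' theorem:
Write n=38 and k=4 in base 11:
n in base 11: [3, 5]
k in base 11: [0, 4]
C(38,4) mod 11 = ∏ C(n_i, k_i) mod 11
Digit binomials (mod 11): C(3,0) = 1; C(5,4) = 5
Product: 1 × 5 = 5 ≡ 5 (mod 11)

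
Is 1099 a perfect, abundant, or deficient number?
deficient

Proper divisors of 1099: sum = 1 + 7 + 157 = 165
Since 165 < 1099, 1099 is deficient.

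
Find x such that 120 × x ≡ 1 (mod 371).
337

gcd(120, 371) = 1, so the inverse exists.
Extended Euclidean algorithm on (371, 120):
371 = 3 × 120 + 11  ⟹  11 = (1)·371 + (-3)·120
120 = 10 × 11 + 10  ⟹  10 = (-10)·371 + (31)·120
11 = 1 × 10 + 1  ⟹  1 = (11)·371 + (-34)·120
So (-34)·120 ≡ 1 (mod 371), i.e. 120^(-1) ≡ -34 ≡ 337 (mod 371).
Check: 120 × 337 = 40440 ≡ 1 (mod 371)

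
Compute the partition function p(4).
5

p(n) counts ways to write n as a sum of positive integers (order ignored).
Examples: 4; 3 + 1; 2 + 2; 2 + 1 + 1; 1 + 1 + 1 + 1
p(4) = 5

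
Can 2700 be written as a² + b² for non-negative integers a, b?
Not possible

Factorization: 2700 = 2^2 × 3^3 × 5^2
By Fermat: n is sum of two squares iff every prime p ≡ 3 (mod 4) appears to even power.
Prime(s) ≡ 3 (mod 4) with odd exponent: [(3, 3)]
Therefore 2700 cannot be expressed as a² + b².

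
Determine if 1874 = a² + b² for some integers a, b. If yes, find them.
5² + 43² (a=5, b=43)

Factorization: 1874 = 2 × 937
By Fermat: n is sum of two squares iff every prime p ≡ 3 (mod 4) appears to even power.
All primes ≡ 3 (mod 4) appear to even power.
Search a = 0, 1, 2, … for 1874 - a² a perfect square: first hit at a = 5: 1874 - 25 = 1849 = 43².
1874 = 5² + 43² = 25 + 1849 ✓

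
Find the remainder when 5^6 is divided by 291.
202

Repeated squaring. Binary of 6 = 110.
5^1 ≡ 5 (mod 291); 5^2 ≡ 25 (mod 291); 5^4 ≡ 43 (mod 291)
5^6 = 5^2 × 5^4 ≡ 202 (mod 291)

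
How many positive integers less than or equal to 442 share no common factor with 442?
192

442 = 2 × 13 × 17
φ(n) = n × ∏(1 - 1/p) for each prime p dividing n
φ(442) = 442 × (1 - 1/2) × (1 - 1/13) × (1 - 1/17) = 192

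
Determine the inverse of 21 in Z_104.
5

gcd(21, 104) = 1, so the inverse exists.
Extended Euclidean algorithm on (104, 21):
104 = 4 × 21 + 20  ⟹  20 = (1)·104 + (-4)·21
21 = 1 × 20 + 1  ⟹  1 = (-1)·104 + (5)·21
So (5)·21 ≡ 1 (mod 104), i.e. 21^(-1) ≡ 5 (mod 104).
Check: 21 × 5 = 105 ≡ 1 (mod 104)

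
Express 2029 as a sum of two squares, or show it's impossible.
2² + 45² (a=2, b=45)

Factorization: 2029 = 2029
By Fermat: n is sum of two squares iff every prime p ≡ 3 (mod 4) appears to even power.
All primes ≡ 3 (mod 4) appear to even power.
Search a = 0, 1, 2, … for 2029 - a² a perfect square: first hit at a = 2: 2029 - 4 = 2025 = 45².
2029 = 2² + 45² = 4 + 2025 ✓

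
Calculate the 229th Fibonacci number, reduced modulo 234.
161

Matrix identity: Q^n = [[F_(n+1), F_n], [F_n, F_(n-1)]] with Q = [[1,1],[1,0]].
n = 229 = 11100101₂. Square-and-multiply, entries mod 234:
Q^1 = [[1,1],[1,0]]
Q^3 = (Q^1)²·Q = [[3,2],[2,1]]
Q^7 = (Q^3)²·Q = [[21,13],[13,8]]
Q^14 = (Q^7)² = [[142,143],[143,233]]
Q^28 = (Q^14)² = [[131,39],[39,92]]
Q^57 = (Q^28)²·Q = [[1,196],[196,39]]
Q^114 = (Q^57)² = [[41,118],[118,157]]
Q^229 = (Q^114)²·Q = [[125,161],[161,198]]
F_229 mod 234 = Q^229[0][1] = 161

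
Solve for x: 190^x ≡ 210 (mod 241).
107

Baby-step giant-step with step n = ⌈√241⌉ = 16.
Baby steps 190^j mod 241 (j:value) for j=0..15: 0:1, 1:190, 2:191, 3:140, 4:90, 5:230, 6:79, 7:68, 8:147, 9:215, 10:121, 11:95, 12:216, 13:70, 14:45, 15:115.
Giant-step multiplier: 190^(-16) ≡ 190^(240-16) = 190^224 ≡ 119 (mod 241).
Giant steps γ_i = 210·119^i mod 241: γ_0=210, γ_1=167, γ_2=111, γ_3=195, γ_4=69, γ_5=17, γ_6=95 (in table at j=11).
x = i·n + j = 6·16 + 11 = 107.
Check: 190^107 ≡ 210 (mod 241).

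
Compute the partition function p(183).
896684817527

p(n) counts ways to write n as a sum of positive integers (order ignored).
Euler's pentagonal recurrence: p(k) = p(k-1) + p(k-2) - p(k-5) - p(k-7) + p(k-12) + p(k-15) - ... (offsets j(3j∓1)/2, signs ++--, p(0)=1, p(<0)=0).
DP table for k = 0..182: p(0)=1, p(1)=1, p(2)=2, p(3)=3, p(4)=5, p(5)=7, p(6)=11, p(7)=15, p(8)=22, p(9)=30, p(10)=42, p(11)=56, p(12)=77, p(13)=101, p(14)=135, p(15)=176, p(16)=231, p(17)=297, p(18)=385, p(19)=490, p(20)=627, p(21)=792, p(22)=1002, p(23)=1255, p(24)=1575, p(25)=1958, p(26)=2436, p(27)=3010, p(28)=3718, p(29)=4565, p(30)=5604, p(31)=6842, p(32)=8349, p(33)=10143, p(34)=12310, p(35)=14883, p(36)=17977, p(37)=21637, p(38)=26015, p(39)=31185, p(40)=37338, p(41)=44583, p(42)=53174, p(43)=63261, p(44)=75175, p(45)=89134, p(46)=105558, p(47)=124754, p(48)=147273, p(49)=173525, p(50)=204226, p(51)=239943, p(52)=281589, p(53)=329931, p(54)=386155, p(55)=451276, p(56)=526823, p(57)=614154, p(58)=715220, p(59)=831820, p(60)=966467, p(61)=1121505, p(62)=1300156, p(63)=1505499, p(64)=1741630, p(65)=2012558, p(66)=2323520, p(67)=2679689, p(68)=3087735, p(69)=3554345, p(70)=4087968, p(71)=4697205, p(72)=5392783, p(73)=6185689, p(74)=7089500, p(75)=8118264, p(76)=9289091, p(77)=10619863, p(78)=12132164, p(79)=13848650, p(80)=15796476, p(81)=18004327, p(82)=20506255, p(83)=23338469, p(84)=26543660, p(85)=30167357, p(86)=34262962, p(87)=38887673, p(88)=44108109, p(89)=49995925, p(90)=56634173, p(91)=64112359, p(92)=72533807, p(93)=82010177, p(94)=92669720, p(95)=104651419, p(96)=118114304, p(97)=133230930, p(98)=150198136, p(99)=169229875, p(100)=190569292, p(101)=214481126, p(102)=241265379, p(103)=271248950, p(104)=304801365, p(105)=342325709, p(106)=384276336, p(107)=431149389, p(108)=483502844, p(109)=541946240, p(110)=607163746, p(111)=679903203, p(112)=761002156, p(113)=851376628, p(114)=952050665, p(115)=1064144451, p(116)=1188908248, p(117)=1327710076, p(118)=1482074143, p(119)=1653668665, p(120)=1844349560, p(121)=2056148051, p(122)=2291320912, p(123)=2552338241, p(124)=2841940500, p(125)=3163127352, p(126)=3519222692, p(127)=3913864295, p(128)=4351078600, p(129)=4835271870, p(130)=5371315400, p(131)=5964539504, p(132)=6620830889, p(133)=7346629512, p(134)=8149040695, p(135)=9035836076, p(136)=10015581680, p(137)=11097645016, p(138)=12292341831, p(139)=13610949895, p(140)=15065878135, p(141)=16670689208, p(142)=18440293320, p(143)=20390982757, p(144)=22540654445, p(145)=24908858009, p(146)=27517052599, p(147)=30388671978, p(148)=33549419497, p(149)=37027355200, p(150)=40853235313, p(151)=45060624582, p(152)=49686288421, p(153)=54770336324, p(154)=60356673280, p(155)=66493182097, p(156)=73232243759, p(157)=80630964769, p(158)=88751778802, p(159)=97662728555, p(160)=107438159466, p(161)=118159068427, p(162)=129913904637, p(163)=142798995930, p(164)=156919475295, p(165)=172389800255, p(166)=189334822579, p(167)=207890420102, p(168)=228204732751, p(169)=250438925115, p(170)=274768617130, p(171)=301384802048, p(172)=330495499613, p(173)=362326859895, p(174)=397125074750, p(175)=435157697830, p(176)=476715857290, p(177)=522115831195, p(178)=571701605655, p(179)=625846753120, p(180)=684957390936, p(181)=749474411781, p(182)=819876908323.
Final step: p(183) = p(182) + p(181) - p(178) - p(176) + p(171) + p(168) - p(161) - p(157) + p(148) + p(143) - p(132) - p(126) + p(113) + p(106) - p(91) - p(83) + p(66) + p(57) - p(38) - p(28) + p(7)
= 819876908323 + 749474411781 - 571701605655 - 476715857290 + 301384802048 + 228204732751 - 118159068427 - 80630964769 + 33549419497 + 20390982757 - 6620830889 - 3519222692 + 851376628 + 384276336 - 64112359 - 23338469 + 2323520 + 614154 - 26015 - 3718 + 15
= 896684817527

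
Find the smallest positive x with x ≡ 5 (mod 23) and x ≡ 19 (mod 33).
580

Using Chinese Remainder Theorem:
M = 23 × 33 = 759
M1 = 33, M2 = 23
y1 = 33^(-1) mod 23 = 7
y2 = 23^(-1) mod 33 = 23
x = (5×33×7 + 19×23×23) mod 759 = 580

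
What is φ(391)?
352

391 = 17 × 23
φ(n) = n × ∏(1 - 1/p) for each prime p dividing n
φ(391) = 391 × (1 - 1/17) × (1 - 1/23) = 352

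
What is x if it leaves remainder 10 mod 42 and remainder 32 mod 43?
892

Using Chinese Remainder Theorem:
M = 42 × 43 = 1806
M1 = 43, M2 = 42
y1 = 43^(-1) mod 42 = 1
y2 = 42^(-1) mod 43 = 42
x = (10×43×1 + 32×42×42) mod 1806 = 892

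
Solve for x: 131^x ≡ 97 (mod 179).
119

Baby-step giant-step with step n = ⌈√179⌉ = 14.
Baby steps 131^j mod 179 (j:value) for j=0..13: 0:1, 1:131, 2:156, 3:30, 4:171, 5:26, 6:5, 7:118, 8:64, 9:150, 10:139, 11:130, 12:25, 13:53.
Giant-step multiplier: 131^(-14) ≡ 131^(178-14) = 131^164 ≡ 146 (mod 179).
Giant steps γ_i = 97·146^i mod 179: γ_0=97, γ_1=21, γ_2=23, γ_3=136, γ_4=166, γ_5=71, γ_6=163, γ_7=170, γ_8=118 (in table at j=7).
x = i·n + j = 8·14 + 7 = 119.
Check: 131^119 ≡ 97 (mod 179).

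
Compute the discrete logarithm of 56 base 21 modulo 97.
65

Baby-step giant-step with step n = ⌈√97⌉ = 10.
Baby steps 21^j mod 97 (j:value) for j=0..9: 0:1, 1:21, 2:53, 3:46, 4:93, 5:13, 6:79, 7:10, 8:16, 9:45.
Giant-step multiplier: 21^(-10) ≡ 21^(96-10) = 21^86 ≡ 31 (mod 97).
Giant steps γ_i = 56·31^i mod 97: γ_0=56, γ_1=87, γ_2=78, γ_3=90, γ_4=74, γ_5=63, γ_6=13 (in table at j=5).
x = i·n + j = 6·10 + 5 = 65.
Check: 21^65 ≡ 56 (mod 97).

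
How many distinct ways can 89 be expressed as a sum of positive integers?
49995925

p(n) counts ways to write n as a sum of positive integers (order ignored).
Euler's pentagonal recurrence: p(k) = p(k-1) + p(k-2) - p(k-5) - p(k-7) + p(k-12) + p(k-15) - ... (offsets j(3j∓1)/2, signs ++--, p(0)=1, p(<0)=0).
DP table for k = 0..88: p(0)=1, p(1)=1, p(2)=2, p(3)=3, p(4)=5, p(5)=7, p(6)=11, p(7)=15, p(8)=22, p(9)=30, p(10)=42, p(11)=56, p(12)=77, p(13)=101, p(14)=135, p(15)=176, p(16)=231, p(17)=297, p(18)=385, p(19)=490, p(20)=627, p(21)=792, p(22)=1002, p(23)=1255, p(24)=1575, p(25)=1958, p(26)=2436, p(27)=3010, p(28)=3718, p(29)=4565, p(30)=5604, p(31)=6842, p(32)=8349, p(33)=10143, p(34)=12310, p(35)=14883, p(36)=17977, p(37)=21637, p(38)=26015, p(39)=31185, p(40)=37338, p(41)=44583, p(42)=53174, p(43)=63261, p(44)=75175, p(45)=89134, p(46)=105558, p(47)=124754, p(48)=147273, p(49)=173525, p(50)=204226, p(51)=239943, p(52)=281589, p(53)=329931, p(54)=386155, p(55)=451276, p(56)=526823, p(57)=614154, p(58)=715220, p(59)=831820, p(60)=966467, p(61)=1121505, p(62)=1300156, p(63)=1505499, p(64)=1741630, p(65)=2012558, p(66)=2323520, p(67)=2679689, p(68)=3087735, p(69)=3554345, p(70)=4087968, p(71)=4697205, p(72)=5392783, p(73)=6185689, p(74)=7089500, p(75)=8118264, p(76)=9289091, p(77)=10619863, p(78)=12132164, p(79)=13848650, p(80)=15796476, p(81)=18004327, p(82)=20506255, p(83)=23338469, p(84)=26543660, p(85)=30167357, p(86)=34262962, p(87)=38887673, p(88)=44108109.
Final step: p(89) = p(88) + p(87) - p(84) - p(82) + p(77) + p(74) - p(67) - p(63) + p(54) + p(49) - p(38) - p(32) + p(19) + p(12)
= 44108109 + 38887673 - 26543660 - 20506255 + 10619863 + 7089500 - 2679689 - 1505499 + 386155 + 173525 - 26015 - 8349 + 490 + 77
= 49995925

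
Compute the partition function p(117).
1327710076

p(n) counts ways to write n as a sum of positive integers (order ignored).
Euler's pentagonal recurrence: p(k) = p(k-1) + p(k-2) - p(k-5) - p(k-7) + p(k-12) + p(k-15) - ... (offsets j(3j∓1)/2, signs ++--, p(0)=1, p(<0)=0).
DP table for k = 0..116: p(0)=1, p(1)=1, p(2)=2, p(3)=3, p(4)=5, p(5)=7, p(6)=11, p(7)=15, p(8)=22, p(9)=30, p(10)=42, p(11)=56, p(12)=77, p(13)=101, p(14)=135, p(15)=176, p(16)=231, p(17)=297, p(18)=385, p(19)=490, p(20)=627, p(21)=792, p(22)=1002, p(23)=1255, p(24)=1575, p(25)=1958, p(26)=2436, p(27)=3010, p(28)=3718, p(29)=4565, p(30)=5604, p(31)=6842, p(32)=8349, p(33)=10143, p(34)=12310, p(35)=14883, p(36)=17977, p(37)=21637, p(38)=26015, p(39)=31185, p(40)=37338, p(41)=44583, p(42)=53174, p(43)=63261, p(44)=75175, p(45)=89134, p(46)=105558, p(47)=124754, p(48)=147273, p(49)=173525, p(50)=204226, p(51)=239943, p(52)=281589, p(53)=329931, p(54)=386155, p(55)=451276, p(56)=526823, p(57)=614154, p(58)=715220, p(59)=831820, p(60)=966467, p(61)=1121505, p(62)=1300156, p(63)=1505499, p(64)=1741630, p(65)=2012558, p(66)=2323520, p(67)=2679689, p(68)=3087735, p(69)=3554345, p(70)=4087968, p(71)=4697205, p(72)=5392783, p(73)=6185689, p(74)=7089500, p(75)=8118264, p(76)=9289091, p(77)=10619863, p(78)=12132164, p(79)=13848650, p(80)=15796476, p(81)=18004327, p(82)=20506255, p(83)=23338469, p(84)=26543660, p(85)=30167357, p(86)=34262962, p(87)=38887673, p(88)=44108109, p(89)=49995925, p(90)=56634173, p(91)=64112359, p(92)=72533807, p(93)=82010177, p(94)=92669720, p(95)=104651419, p(96)=118114304, p(97)=133230930, p(98)=150198136, p(99)=169229875, p(100)=190569292, p(101)=214481126, p(102)=241265379, p(103)=271248950, p(104)=304801365, p(105)=342325709, p(106)=384276336, p(107)=431149389, p(108)=483502844, p(109)=541946240, p(110)=607163746, p(111)=679903203, p(112)=761002156, p(113)=851376628, p(114)=952050665, p(115)=1064144451, p(116)=1188908248.
Final step: p(117) = p(116) + p(115) - p(112) - p(110) + p(105) + p(102) - p(95) - p(91) + p(82) + p(77) - p(66) - p(60) + p(47) + p(40) - p(25) - p(17) + p(0)
= 1188908248 + 1064144451 - 761002156 - 607163746 + 342325709 + 241265379 - 104651419 - 64112359 + 20506255 + 10619863 - 2323520 - 966467 + 124754 + 37338 - 1958 - 297 + 1
= 1327710076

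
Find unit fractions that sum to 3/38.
1/13 + 1/494

Greedy algorithm:
3/38: ceiling(38/3) = 13, use 1/13
1/494: ceiling(494/1) = 494, use 1/494
Result: 3/38 = 1/13 + 1/494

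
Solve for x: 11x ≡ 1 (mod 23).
21

gcd(11, 23) = 1, so the inverse exists.
Extended Euclidean algorithm on (23, 11):
23 = 2 × 11 + 1  ⟹  1 = (1)·23 + (-2)·11
So (-2)·11 ≡ 1 (mod 23), i.e. 11^(-1) ≡ -2 ≡ 21 (mod 23).
Check: 11 × 21 = 231 ≡ 1 (mod 23)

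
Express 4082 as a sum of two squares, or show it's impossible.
19² + 61² (a=19, b=61)

Factorization: 4082 = 2 × 13 × 157
By Fermat: n is sum of two squares iff every prime p ≡ 3 (mod 4) appears to even power.
All primes ≡ 3 (mod 4) appear to even power.
Search a = 0, 1, 2, … for 4082 - a² a perfect square: first hit at a = 19: 4082 - 361 = 3721 = 61².
4082 = 19² + 61² = 361 + 3721 ✓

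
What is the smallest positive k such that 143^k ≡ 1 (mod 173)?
172

173 is prime, so ord(143) divides φ(173) = 172.
Divisors of 172: 1, 2, 4, 43, 86, 172.
Repeated squaring: 143^1 ≡ 143, 143^2 ≡ 35, 143^4 ≡ 14, 143^8 ≡ 23, 143^16 ≡ 10, 143^32 ≡ 100, 143^64 ≡ 139, 143^128 ≡ 118 (mod 173).
Test 143^d mod 173 for each divisor d in increasing order:
143^1 ≡ 143
143^2 ≡ 35
143^4 ≡ 14
143^43 = 143^32·143^8·143^2·143^1 ≡ 80
143^86 = 143^64·143^16·143^4·143^2 ≡ 172
143^172 = 143^128·143^32·143^8·143^4 ≡ 1  ← first divisor giving 1
The order is 172.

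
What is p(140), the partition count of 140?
15065878135

p(n) counts ways to write n as a sum of positive integers (order ignored).
Euler's pentagonal recurrence: p(k) = p(k-1) + p(k-2) - p(k-5) - p(k-7) + p(k-12) + p(k-15) - ... (offsets j(3j∓1)/2, signs ++--, p(0)=1, p(<0)=0).
DP table for k = 0..139: p(0)=1, p(1)=1, p(2)=2, p(3)=3, p(4)=5, p(5)=7, p(6)=11, p(7)=15, p(8)=22, p(9)=30, p(10)=42, p(11)=56, p(12)=77, p(13)=101, p(14)=135, p(15)=176, p(16)=231, p(17)=297, p(18)=385, p(19)=490, p(20)=627, p(21)=792, p(22)=1002, p(23)=1255, p(24)=1575, p(25)=1958, p(26)=2436, p(27)=3010, p(28)=3718, p(29)=4565, p(30)=5604, p(31)=6842, p(32)=8349, p(33)=10143, p(34)=12310, p(35)=14883, p(36)=17977, p(37)=21637, p(38)=26015, p(39)=31185, p(40)=37338, p(41)=44583, p(42)=53174, p(43)=63261, p(44)=75175, p(45)=89134, p(46)=105558, p(47)=124754, p(48)=147273, p(49)=173525, p(50)=204226, p(51)=239943, p(52)=281589, p(53)=329931, p(54)=386155, p(55)=451276, p(56)=526823, p(57)=614154, p(58)=715220, p(59)=831820, p(60)=966467, p(61)=1121505, p(62)=1300156, p(63)=1505499, p(64)=1741630, p(65)=2012558, p(66)=2323520, p(67)=2679689, p(68)=3087735, p(69)=3554345, p(70)=4087968, p(71)=4697205, p(72)=5392783, p(73)=6185689, p(74)=7089500, p(75)=8118264, p(76)=9289091, p(77)=10619863, p(78)=12132164, p(79)=13848650, p(80)=15796476, p(81)=18004327, p(82)=20506255, p(83)=23338469, p(84)=26543660, p(85)=30167357, p(86)=34262962, p(87)=38887673, p(88)=44108109, p(89)=49995925, p(90)=56634173, p(91)=64112359, p(92)=72533807, p(93)=82010177, p(94)=92669720, p(95)=104651419, p(96)=118114304, p(97)=133230930, p(98)=150198136, p(99)=169229875, p(100)=190569292, p(101)=214481126, p(102)=241265379, p(103)=271248950, p(104)=304801365, p(105)=342325709, p(106)=384276336, p(107)=431149389, p(108)=483502844, p(109)=541946240, p(110)=607163746, p(111)=679903203, p(112)=761002156, p(113)=851376628, p(114)=952050665, p(115)=1064144451, p(116)=1188908248, p(117)=1327710076, p(118)=1482074143, p(119)=1653668665, p(120)=1844349560, p(121)=2056148051, p(122)=2291320912, p(123)=2552338241, p(124)=2841940500, p(125)=3163127352, p(126)=3519222692, p(127)=3913864295, p(128)=4351078600, p(129)=4835271870, p(130)=5371315400, p(131)=5964539504, p(132)=6620830889, p(133)=7346629512, p(134)=8149040695, p(135)=9035836076, p(136)=10015581680, p(137)=11097645016, p(138)=12292341831, p(139)=13610949895.
Final step: p(140) = p(139) + p(138) - p(135) - p(133) + p(128) + p(125) - p(118) - p(114) + p(105) + p(100) - p(89) - p(83) + p(70) + p(63) - p(48) - p(40) + p(23) + p(14)
= 13610949895 + 12292341831 - 9035836076 - 7346629512 + 4351078600 + 3163127352 - 1482074143 - 952050665 + 342325709 + 190569292 - 49995925 - 23338469 + 4087968 + 1505499 - 147273 - 37338 + 1255 + 135
= 15065878135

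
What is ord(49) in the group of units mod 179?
89

179 is prime, so ord(49) divides φ(179) = 178.
Divisors of 178: 1, 2, 89, 178.
Repeated squaring: 49^1 ≡ 49, 49^2 ≡ 74, 49^4 ≡ 106, 49^8 ≡ 138, 49^16 ≡ 70, 49^32 ≡ 67, 49^64 ≡ 14, 49^128 ≡ 17 (mod 179).
Test 49^d mod 179 for each divisor d in increasing order:
49^1 ≡ 49
49^2 ≡ 74
49^89 = 49^64·49^16·49^8·49^1 ≡ 1  ← first divisor giving 1
The order is 89.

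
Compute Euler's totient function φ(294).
84

294 = 2 × 3 × 7^2
φ(n) = n × ∏(1 - 1/p) for each prime p dividing n
φ(294) = 294 × (1 - 1/2) × (1 - 1/3) × (1 - 1/7) = 84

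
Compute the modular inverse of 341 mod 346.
69

gcd(341, 346) = 1, so the inverse exists.
Extended Euclidean algorithm on (346, 341):
346 = 1 × 341 + 5  ⟹  5 = (1)·346 + (-1)·341
341 = 68 × 5 + 1  ⟹  1 = (-68)·346 + (69)·341
So (69)·341 ≡ 1 (mod 346), i.e. 341^(-1) ≡ 69 (mod 346).
Check: 341 × 69 = 23529 ≡ 1 (mod 346)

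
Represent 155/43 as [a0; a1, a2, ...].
[3; 1, 1, 1, 1, 8]

Euclidean algorithm steps:
155 = 3 × 43 + 26
43 = 1 × 26 + 17
26 = 1 × 17 + 9
17 = 1 × 9 + 8
9 = 1 × 8 + 1
8 = 8 × 1 + 0
Continued fraction: [3; 1, 1, 1, 1, 8]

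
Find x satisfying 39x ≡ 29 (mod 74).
x ≡ 33 (mod 74)

gcd(39, 74) = 1, which divides 29, so solutions exist.
Find 39^(-1) mod 74 by the extended Euclidean algorithm:
74 = 1 × 39 + 35  ⟹  35 = (1)·74 + (-1)·39
39 = 1 × 35 + 4  ⟹  4 = (-1)·74 + (2)·39
35 = 8 × 4 + 3  ⟹  3 = (9)·74 + (-17)·39
4 = 1 × 3 + 1  ⟹  1 = (-10)·74 + (19)·39
So (19)·39 ≡ 1 (mod 74), i.e. 39^(-1) ≡ 19 (mod 74).
x ≡ 19 × 29 = 551 ≡ 33 (mod 74).
Check: 39 × 33 = 1287 ≡ 29 (mod 74).
Unique solution: x ≡ 33 (mod 74)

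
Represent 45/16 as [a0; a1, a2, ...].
[2; 1, 4, 3]

Euclidean algorithm steps:
45 = 2 × 16 + 13
16 = 1 × 13 + 3
13 = 4 × 3 + 1
3 = 3 × 1 + 0
Continued fraction: [2; 1, 4, 3]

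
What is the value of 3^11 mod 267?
126

Repeated squaring. Binary of 11 = 1011.
3^1 ≡ 3 (mod 267); 3^2 ≡ 9 (mod 267); 3^4 ≡ 81 (mod 267); 3^8 ≡ 153 (mod 267)
3^11 = 3^1 × 3^2 × 3^8 ≡ 126 (mod 267)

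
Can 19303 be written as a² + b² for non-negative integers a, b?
Not possible

Factorization: 19303 = 97 × 199
By Fermat: n is sum of two squares iff every prime p ≡ 3 (mod 4) appears to even power.
Prime(s) ≡ 3 (mod 4) with odd exponent: [(199, 1)]
Therefore 19303 cannot be expressed as a² + b².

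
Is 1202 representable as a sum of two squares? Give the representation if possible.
19² + 29² (a=19, b=29)

Factorization: 1202 = 2 × 601
By Fermat: n is sum of two squares iff every prime p ≡ 3 (mod 4) appears to even power.
All primes ≡ 3 (mod 4) appear to even power.
Search a = 0, 1, 2, … for 1202 - a² a perfect square: first hit at a = 19: 1202 - 361 = 841 = 29².
1202 = 19² + 29² = 361 + 841 ✓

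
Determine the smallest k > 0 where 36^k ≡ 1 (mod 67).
33

67 is prime, so ord(36) divides φ(67) = 66.
Divisors of 66: 1, 2, 3, 6, 11, 22, 33, 66.
Repeated squaring: 36^1 ≡ 36, 36^2 ≡ 23, 36^4 ≡ 60, 36^8 ≡ 49, 36^16 ≡ 56, 36^32 ≡ 54, 36^64 ≡ 35 (mod 67).
Test 36^d mod 67 for each divisor d in increasing order:
36^1 ≡ 36
36^2 ≡ 23
36^3 = 36^2·36^1 ≡ 24
36^6 = 36^4·36^2 ≡ 40
36^11 = 36^8·36^2·36^1 ≡ 37
36^22 = 36^16·36^4·36^2 ≡ 29
36^33 = 36^32·36^1 ≡ 1  ← first divisor giving 1
The order is 33.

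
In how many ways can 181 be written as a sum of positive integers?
749474411781

p(n) counts ways to write n as a sum of positive integers (order ignored).
Euler's pentagonal recurrence: p(k) = p(k-1) + p(k-2) - p(k-5) - p(k-7) + p(k-12) + p(k-15) - ... (offsets j(3j∓1)/2, signs ++--, p(0)=1, p(<0)=0).
DP table for k = 0..180: p(0)=1, p(1)=1, p(2)=2, p(3)=3, p(4)=5, p(5)=7, p(6)=11, p(7)=15, p(8)=22, p(9)=30, p(10)=42, p(11)=56, p(12)=77, p(13)=101, p(14)=135, p(15)=176, p(16)=231, p(17)=297, p(18)=385, p(19)=490, p(20)=627, p(21)=792, p(22)=1002, p(23)=1255, p(24)=1575, p(25)=1958, p(26)=2436, p(27)=3010, p(28)=3718, p(29)=4565, p(30)=5604, p(31)=6842, p(32)=8349, p(33)=10143, p(34)=12310, p(35)=14883, p(36)=17977, p(37)=21637, p(38)=26015, p(39)=31185, p(40)=37338, p(41)=44583, p(42)=53174, p(43)=63261, p(44)=75175, p(45)=89134, p(46)=105558, p(47)=124754, p(48)=147273, p(49)=173525, p(50)=204226, p(51)=239943, p(52)=281589, p(53)=329931, p(54)=386155, p(55)=451276, p(56)=526823, p(57)=614154, p(58)=715220, p(59)=831820, p(60)=966467, p(61)=1121505, p(62)=1300156, p(63)=1505499, p(64)=1741630, p(65)=2012558, p(66)=2323520, p(67)=2679689, p(68)=3087735, p(69)=3554345, p(70)=4087968, p(71)=4697205, p(72)=5392783, p(73)=6185689, p(74)=7089500, p(75)=8118264, p(76)=9289091, p(77)=10619863, p(78)=12132164, p(79)=13848650, p(80)=15796476, p(81)=18004327, p(82)=20506255, p(83)=23338469, p(84)=26543660, p(85)=30167357, p(86)=34262962, p(87)=38887673, p(88)=44108109, p(89)=49995925, p(90)=56634173, p(91)=64112359, p(92)=72533807, p(93)=82010177, p(94)=92669720, p(95)=104651419, p(96)=118114304, p(97)=133230930, p(98)=150198136, p(99)=169229875, p(100)=190569292, p(101)=214481126, p(102)=241265379, p(103)=271248950, p(104)=304801365, p(105)=342325709, p(106)=384276336, p(107)=431149389, p(108)=483502844, p(109)=541946240, p(110)=607163746, p(111)=679903203, p(112)=761002156, p(113)=851376628, p(114)=952050665, p(115)=1064144451, p(116)=1188908248, p(117)=1327710076, p(118)=1482074143, p(119)=1653668665, p(120)=1844349560, p(121)=2056148051, p(122)=2291320912, p(123)=2552338241, p(124)=2841940500, p(125)=3163127352, p(126)=3519222692, p(127)=3913864295, p(128)=4351078600, p(129)=4835271870, p(130)=5371315400, p(131)=5964539504, p(132)=6620830889, p(133)=7346629512, p(134)=8149040695, p(135)=9035836076, p(136)=10015581680, p(137)=11097645016, p(138)=12292341831, p(139)=13610949895, p(140)=15065878135, p(141)=16670689208, p(142)=18440293320, p(143)=20390982757, p(144)=22540654445, p(145)=24908858009, p(146)=27517052599, p(147)=30388671978, p(148)=33549419497, p(149)=37027355200, p(150)=40853235313, p(151)=45060624582, p(152)=49686288421, p(153)=54770336324, p(154)=60356673280, p(155)=66493182097, p(156)=73232243759, p(157)=80630964769, p(158)=88751778802, p(159)=97662728555, p(160)=107438159466, p(161)=118159068427, p(162)=129913904637, p(163)=142798995930, p(164)=156919475295, p(165)=172389800255, p(166)=189334822579, p(167)=207890420102, p(168)=228204732751, p(169)=250438925115, p(170)=274768617130, p(171)=301384802048, p(172)=330495499613, p(173)=362326859895, p(174)=397125074750, p(175)=435157697830, p(176)=476715857290, p(177)=522115831195, p(178)=571701605655, p(179)=625846753120, p(180)=684957390936.
Final step: p(181) = p(180) + p(179) - p(176) - p(174) + p(169) + p(166) - p(159) - p(155) + p(146) + p(141) - p(130) - p(124) + p(111) + p(104) - p(89) - p(81) + p(64) + p(55) - p(36) - p(26) + p(5)
= 684957390936 + 625846753120 - 476715857290 - 397125074750 + 250438925115 + 189334822579 - 97662728555 - 66493182097 + 27517052599 + 16670689208 - 5371315400 - 2841940500 + 679903203 + 304801365 - 49995925 - 18004327 + 1741630 + 451276 - 17977 - 2436 + 7
= 749474411781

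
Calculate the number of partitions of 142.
18440293320

p(n) counts ways to write n as a sum of positive integers (order ignored).
Euler's pentagonal recurrence: p(k) = p(k-1) + p(k-2) - p(k-5) - p(k-7) + p(k-12) + p(k-15) - ... (offsets j(3j∓1)/2, signs ++--, p(0)=1, p(<0)=0).
DP table for k = 0..141: p(0)=1, p(1)=1, p(2)=2, p(3)=3, p(4)=5, p(5)=7, p(6)=11, p(7)=15, p(8)=22, p(9)=30, p(10)=42, p(11)=56, p(12)=77, p(13)=101, p(14)=135, p(15)=176, p(16)=231, p(17)=297, p(18)=385, p(19)=490, p(20)=627, p(21)=792, p(22)=1002, p(23)=1255, p(24)=1575, p(25)=1958, p(26)=2436, p(27)=3010, p(28)=3718, p(29)=4565, p(30)=5604, p(31)=6842, p(32)=8349, p(33)=10143, p(34)=12310, p(35)=14883, p(36)=17977, p(37)=21637, p(38)=26015, p(39)=31185, p(40)=37338, p(41)=44583, p(42)=53174, p(43)=63261, p(44)=75175, p(45)=89134, p(46)=105558, p(47)=124754, p(48)=147273, p(49)=173525, p(50)=204226, p(51)=239943, p(52)=281589, p(53)=329931, p(54)=386155, p(55)=451276, p(56)=526823, p(57)=614154, p(58)=715220, p(59)=831820, p(60)=966467, p(61)=1121505, p(62)=1300156, p(63)=1505499, p(64)=1741630, p(65)=2012558, p(66)=2323520, p(67)=2679689, p(68)=3087735, p(69)=3554345, p(70)=4087968, p(71)=4697205, p(72)=5392783, p(73)=6185689, p(74)=7089500, p(75)=8118264, p(76)=9289091, p(77)=10619863, p(78)=12132164, p(79)=13848650, p(80)=15796476, p(81)=18004327, p(82)=20506255, p(83)=23338469, p(84)=26543660, p(85)=30167357, p(86)=34262962, p(87)=38887673, p(88)=44108109, p(89)=49995925, p(90)=56634173, p(91)=64112359, p(92)=72533807, p(93)=82010177, p(94)=92669720, p(95)=104651419, p(96)=118114304, p(97)=133230930, p(98)=150198136, p(99)=169229875, p(100)=190569292, p(101)=214481126, p(102)=241265379, p(103)=271248950, p(104)=304801365, p(105)=342325709, p(106)=384276336, p(107)=431149389, p(108)=483502844, p(109)=541946240, p(110)=607163746, p(111)=679903203, p(112)=761002156, p(113)=851376628, p(114)=952050665, p(115)=1064144451, p(116)=1188908248, p(117)=1327710076, p(118)=1482074143, p(119)=1653668665, p(120)=1844349560, p(121)=2056148051, p(122)=2291320912, p(123)=2552338241, p(124)=2841940500, p(125)=3163127352, p(126)=3519222692, p(127)=3913864295, p(128)=4351078600, p(129)=4835271870, p(130)=5371315400, p(131)=5964539504, p(132)=6620830889, p(133)=7346629512, p(134)=8149040695, p(135)=9035836076, p(136)=10015581680, p(137)=11097645016, p(138)=12292341831, p(139)=13610949895, p(140)=15065878135, p(141)=16670689208.
Final step: p(142) = p(141) + p(140) - p(137) - p(135) + p(130) + p(127) - p(120) - p(116) + p(107) + p(102) - p(91) - p(85) + p(72) + p(65) - p(50) - p(42) + p(25) + p(16)
= 16670689208 + 15065878135 - 11097645016 - 9035836076 + 5371315400 + 3913864295 - 1844349560 - 1188908248 + 431149389 + 241265379 - 64112359 - 30167357 + 5392783 + 2012558 - 204226 - 53174 + 1958 + 231
= 18440293320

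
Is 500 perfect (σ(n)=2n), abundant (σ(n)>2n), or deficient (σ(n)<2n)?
abundant

Proper divisors of 500: sum = 1 + 2 + 4 + 5 + 10 + 20 + 25 + 50 + 100 + 125 + 250 = 592
Since 592 > 500, 500 is abundant.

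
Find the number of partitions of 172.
330495499613

p(n) counts ways to write n as a sum of positive integers (order ignored).
Euler's pentagonal recurrence: p(k) = p(k-1) + p(k-2) - p(k-5) - p(k-7) + p(k-12) + p(k-15) - ... (offsets j(3j∓1)/2, signs ++--, p(0)=1, p(<0)=0).
DP table for k = 0..171: p(0)=1, p(1)=1, p(2)=2, p(3)=3, p(4)=5, p(5)=7, p(6)=11, p(7)=15, p(8)=22, p(9)=30, p(10)=42, p(11)=56, p(12)=77, p(13)=101, p(14)=135, p(15)=176, p(16)=231, p(17)=297, p(18)=385, p(19)=490, p(20)=627, p(21)=792, p(22)=1002, p(23)=1255, p(24)=1575, p(25)=1958, p(26)=2436, p(27)=3010, p(28)=3718, p(29)=4565, p(30)=5604, p(31)=6842, p(32)=8349, p(33)=10143, p(34)=12310, p(35)=14883, p(36)=17977, p(37)=21637, p(38)=26015, p(39)=31185, p(40)=37338, p(41)=44583, p(42)=53174, p(43)=63261, p(44)=75175, p(45)=89134, p(46)=105558, p(47)=124754, p(48)=147273, p(49)=173525, p(50)=204226, p(51)=239943, p(52)=281589, p(53)=329931, p(54)=386155, p(55)=451276, p(56)=526823, p(57)=614154, p(58)=715220, p(59)=831820, p(60)=966467, p(61)=1121505, p(62)=1300156, p(63)=1505499, p(64)=1741630, p(65)=2012558, p(66)=2323520, p(67)=2679689, p(68)=3087735, p(69)=3554345, p(70)=4087968, p(71)=4697205, p(72)=5392783, p(73)=6185689, p(74)=7089500, p(75)=8118264, p(76)=9289091, p(77)=10619863, p(78)=12132164, p(79)=13848650, p(80)=15796476, p(81)=18004327, p(82)=20506255, p(83)=23338469, p(84)=26543660, p(85)=30167357, p(86)=34262962, p(87)=38887673, p(88)=44108109, p(89)=49995925, p(90)=56634173, p(91)=64112359, p(92)=72533807, p(93)=82010177, p(94)=92669720, p(95)=104651419, p(96)=118114304, p(97)=133230930, p(98)=150198136, p(99)=169229875, p(100)=190569292, p(101)=214481126, p(102)=241265379, p(103)=271248950, p(104)=304801365, p(105)=342325709, p(106)=384276336, p(107)=431149389, p(108)=483502844, p(109)=541946240, p(110)=607163746, p(111)=679903203, p(112)=761002156, p(113)=851376628, p(114)=952050665, p(115)=1064144451, p(116)=1188908248, p(117)=1327710076, p(118)=1482074143, p(119)=1653668665, p(120)=1844349560, p(121)=2056148051, p(122)=2291320912, p(123)=2552338241, p(124)=2841940500, p(125)=3163127352, p(126)=3519222692, p(127)=3913864295, p(128)=4351078600, p(129)=4835271870, p(130)=5371315400, p(131)=5964539504, p(132)=6620830889, p(133)=7346629512, p(134)=8149040695, p(135)=9035836076, p(136)=10015581680, p(137)=11097645016, p(138)=12292341831, p(139)=13610949895, p(140)=15065878135, p(141)=16670689208, p(142)=18440293320, p(143)=20390982757, p(144)=22540654445, p(145)=24908858009, p(146)=27517052599, p(147)=30388671978, p(148)=33549419497, p(149)=37027355200, p(150)=40853235313, p(151)=45060624582, p(152)=49686288421, p(153)=54770336324, p(154)=60356673280, p(155)=66493182097, p(156)=73232243759, p(157)=80630964769, p(158)=88751778802, p(159)=97662728555, p(160)=107438159466, p(161)=118159068427, p(162)=129913904637, p(163)=142798995930, p(164)=156919475295, p(165)=172389800255, p(166)=189334822579, p(167)=207890420102, p(168)=228204732751, p(169)=250438925115, p(170)=274768617130, p(171)=301384802048.
Final step: p(172) = p(171) + p(170) - p(167) - p(165) + p(160) + p(157) - p(150) - p(146) + p(137) + p(132) - p(121) - p(115) + p(102) + p(95) - p(80) - p(72) + p(55) + p(46) - p(27) - p(17)
= 301384802048 + 274768617130 - 207890420102 - 172389800255 + 107438159466 + 80630964769 - 40853235313 - 27517052599 + 11097645016 + 6620830889 - 2056148051 - 1064144451 + 241265379 + 104651419 - 15796476 - 5392783 + 451276 + 105558 - 3010 - 297
= 330495499613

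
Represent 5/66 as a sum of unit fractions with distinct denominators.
1/14 + 1/231

Greedy algorithm:
5/66: ceiling(66/5) = 14, use 1/14
1/231: ceiling(231/1) = 231, use 1/231
Result: 5/66 = 1/14 + 1/231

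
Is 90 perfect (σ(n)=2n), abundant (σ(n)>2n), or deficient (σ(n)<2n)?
abundant

Proper divisors of 90: sum = 1 + 2 + 3 + 5 + 6 + 9 + 10 + 15 + 18 + 30 + 45 = 144
Since 144 > 90, 90 is abundant.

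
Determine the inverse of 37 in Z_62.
57

gcd(37, 62) = 1, so the inverse exists.
Extended Euclidean algorithm on (62, 37):
62 = 1 × 37 + 25  ⟹  25 = (1)·62 + (-1)·37
37 = 1 × 25 + 12  ⟹  12 = (-1)·62 + (2)·37
25 = 2 × 12 + 1  ⟹  1 = (3)·62 + (-5)·37
So (-5)·37 ≡ 1 (mod 62), i.e. 37^(-1) ≡ -5 ≡ 57 (mod 62).
Check: 37 × 57 = 2109 ≡ 1 (mod 62)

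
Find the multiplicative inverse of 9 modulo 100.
89

gcd(9, 100) = 1, so the inverse exists.
Extended Euclidean algorithm on (100, 9):
100 = 11 × 9 + 1  ⟹  1 = (1)·100 + (-11)·9
So (-11)·9 ≡ 1 (mod 100), i.e. 9^(-1) ≡ -11 ≡ 89 (mod 100).
Check: 9 × 89 = 801 ≡ 1 (mod 100)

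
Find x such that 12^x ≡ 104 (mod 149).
132

Baby-step giant-step with step n = ⌈√149⌉ = 13.
Baby steps 12^j mod 149 (j:value) for j=0..12: 0:1, 1:12, 2:144, 3:89, 4:25, 5:2, 6:24, 7:139, 8:29, 9:50, 10:4, 11:48, 12:129.
Giant-step multiplier: 12^(-13) ≡ 12^(148-13) = 12^135 ≡ 18 (mod 149).
Giant steps γ_i = 104·18^i mod 149: γ_0=104, γ_1=84, γ_2=22, γ_3=98, γ_4=125, γ_5=15, γ_6=121, γ_7=92, γ_8=17, γ_9=8, γ_10=144 (in table at j=2).
x = i·n + j = 10·13 + 2 = 132.
Check: 12^132 ≡ 104 (mod 149).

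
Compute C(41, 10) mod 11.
0

Using Lucas' theorem:
Write n=41 and k=10 in base 11:
n in base 11: [3, 8]
k in base 11: [0, 10]
C(41,10) mod 11 = ∏ C(n_i, k_i) mod 11
Digit binomials (mod 11): C(3,0) = 1; C(8,10) = 0 (k_i > n_i)
Product: 1 × 0 = 0 ≡ 0 (mod 11)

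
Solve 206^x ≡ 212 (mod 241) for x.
166

Baby-step giant-step with step n = ⌈√241⌉ = 16.
Baby steps 206^j mod 241 (j:value) for j=0..15: 0:1, 1:206, 2:20, 3:23, 4:159, 5:219, 6:47, 7:42, 8:217, 9:117, 10:2, 11:171, 12:40, 13:46, 14:77, 15:197.
Giant-step multiplier: 206^(-16) ≡ 206^(240-16) = 206^224 ≡ 100 (mod 241).
Giant steps γ_i = 212·100^i mod 241: γ_0=212, γ_1=233, γ_2=164, γ_3=12, γ_4=236, γ_5=223, γ_6=128, γ_7=27, γ_8=49, γ_9=80, γ_10=47 (in table at j=6).
x = i·n + j = 10·16 + 6 = 166.
Check: 206^166 ≡ 212 (mod 241).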